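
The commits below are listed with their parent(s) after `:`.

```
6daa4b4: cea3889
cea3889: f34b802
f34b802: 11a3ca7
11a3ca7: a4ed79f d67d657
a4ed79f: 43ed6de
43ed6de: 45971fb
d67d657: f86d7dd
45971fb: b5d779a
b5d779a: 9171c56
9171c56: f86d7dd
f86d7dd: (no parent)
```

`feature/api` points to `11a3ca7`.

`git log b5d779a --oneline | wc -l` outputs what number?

3

Walking parent pointers from b5d779a: reachable set = {9171c56, b5d779a, f86d7dd}.
That is 3 commits.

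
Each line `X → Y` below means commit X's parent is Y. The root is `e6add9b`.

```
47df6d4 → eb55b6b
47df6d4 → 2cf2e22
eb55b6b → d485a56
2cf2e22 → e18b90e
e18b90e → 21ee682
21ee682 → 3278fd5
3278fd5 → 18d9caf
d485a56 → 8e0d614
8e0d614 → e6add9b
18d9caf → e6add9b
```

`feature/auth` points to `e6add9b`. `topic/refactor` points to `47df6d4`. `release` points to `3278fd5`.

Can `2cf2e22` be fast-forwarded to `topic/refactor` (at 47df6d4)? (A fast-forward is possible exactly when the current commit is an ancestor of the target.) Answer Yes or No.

A fast-forward from 2cf2e22 to 47df6d4 is possible iff 2cf2e22 is an ancestor of 47df6d4.
Ancestors of 47df6d4: {18d9caf, 21ee682, 2cf2e22, 3278fd5, 47df6d4, 8e0d614, d485a56, e18b90e, e6add9b, eb55b6b}.
2cf2e22 is among them, so fast-forward is possible.

Yes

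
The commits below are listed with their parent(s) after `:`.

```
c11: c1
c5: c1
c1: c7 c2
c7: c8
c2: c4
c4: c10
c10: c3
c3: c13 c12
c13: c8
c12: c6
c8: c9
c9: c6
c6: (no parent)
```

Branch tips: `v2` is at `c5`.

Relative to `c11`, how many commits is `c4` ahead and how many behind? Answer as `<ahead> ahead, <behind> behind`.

0 ahead, 4 behind

Reachable from c4: {c10, c12, c13, c3, c4, c6, c8, c9}.
Reachable from c11: {c1, c10, c11, c12, c13, c2, c3, c4, c6, c7, c8, c9}.
Only in c4's history (ahead): {} — 0.
Only in c11's history (behind): {c1, c11, c2, c7} — 4.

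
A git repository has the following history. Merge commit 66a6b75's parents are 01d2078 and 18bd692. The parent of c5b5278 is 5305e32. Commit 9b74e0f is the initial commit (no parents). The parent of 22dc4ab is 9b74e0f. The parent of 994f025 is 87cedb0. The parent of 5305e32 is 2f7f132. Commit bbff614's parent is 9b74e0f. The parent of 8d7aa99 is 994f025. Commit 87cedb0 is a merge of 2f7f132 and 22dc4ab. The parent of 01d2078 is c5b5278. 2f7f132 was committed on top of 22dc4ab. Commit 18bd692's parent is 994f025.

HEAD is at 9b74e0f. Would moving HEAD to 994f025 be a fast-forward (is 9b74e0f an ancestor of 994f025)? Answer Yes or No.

Yes

A fast-forward from 9b74e0f to 994f025 is possible iff 9b74e0f is an ancestor of 994f025.
Ancestors of 994f025: {22dc4ab, 2f7f132, 87cedb0, 994f025, 9b74e0f}.
9b74e0f is among them, so fast-forward is possible.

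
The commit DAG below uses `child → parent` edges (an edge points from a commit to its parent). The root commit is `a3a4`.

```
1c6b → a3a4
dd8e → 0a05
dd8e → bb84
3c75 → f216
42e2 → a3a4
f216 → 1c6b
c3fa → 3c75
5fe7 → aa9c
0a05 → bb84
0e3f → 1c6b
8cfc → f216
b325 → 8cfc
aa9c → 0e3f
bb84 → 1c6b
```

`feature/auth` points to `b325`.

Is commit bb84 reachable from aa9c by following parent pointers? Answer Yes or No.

Ancestors of aa9c: {0e3f, 1c6b, a3a4, aa9c}.
bb84 is not in that set, so it is not an ancestor of aa9c.

No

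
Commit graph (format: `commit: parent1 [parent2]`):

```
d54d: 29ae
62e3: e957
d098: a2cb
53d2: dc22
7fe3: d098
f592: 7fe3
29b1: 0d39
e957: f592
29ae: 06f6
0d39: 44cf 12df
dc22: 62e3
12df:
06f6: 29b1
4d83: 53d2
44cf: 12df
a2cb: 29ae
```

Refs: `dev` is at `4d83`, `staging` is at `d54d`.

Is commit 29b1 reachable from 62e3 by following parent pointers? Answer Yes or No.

Yes

Ancestors of 62e3 (commits reachable by following parents): {06f6, 0d39, 12df, 29ae, 29b1, 44cf, 62e3, 7fe3, a2cb, d098, e957, f592}.
29b1 is in that set, so it is an ancestor of 62e3.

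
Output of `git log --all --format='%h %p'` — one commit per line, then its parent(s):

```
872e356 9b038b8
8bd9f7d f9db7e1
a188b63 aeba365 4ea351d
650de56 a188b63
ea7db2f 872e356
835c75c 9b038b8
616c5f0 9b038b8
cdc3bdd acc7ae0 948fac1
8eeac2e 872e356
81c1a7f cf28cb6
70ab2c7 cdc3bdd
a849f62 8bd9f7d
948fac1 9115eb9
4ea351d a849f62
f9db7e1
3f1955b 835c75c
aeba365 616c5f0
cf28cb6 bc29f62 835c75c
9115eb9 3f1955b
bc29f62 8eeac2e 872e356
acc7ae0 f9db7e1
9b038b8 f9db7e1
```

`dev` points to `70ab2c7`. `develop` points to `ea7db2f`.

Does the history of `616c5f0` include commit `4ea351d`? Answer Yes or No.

No

Ancestors of 616c5f0: {616c5f0, 9b038b8, f9db7e1}.
4ea351d is not in that set, so it is not an ancestor of 616c5f0.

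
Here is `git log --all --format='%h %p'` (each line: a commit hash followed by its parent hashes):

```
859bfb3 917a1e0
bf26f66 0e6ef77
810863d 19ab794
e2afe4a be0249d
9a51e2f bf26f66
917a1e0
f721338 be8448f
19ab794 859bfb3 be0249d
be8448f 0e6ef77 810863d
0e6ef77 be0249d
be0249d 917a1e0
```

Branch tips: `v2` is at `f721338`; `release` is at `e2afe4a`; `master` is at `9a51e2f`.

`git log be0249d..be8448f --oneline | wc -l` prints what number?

5

Reachable from be8448f: {0e6ef77, 19ab794, 810863d, 859bfb3, 917a1e0, be0249d, be8448f}.
Reachable from be0249d: {917a1e0, be0249d}.
In be8448f's history but not be0249d's: {0e6ef77, 19ab794, 810863d, 859bfb3, be8448f} — 5 commits.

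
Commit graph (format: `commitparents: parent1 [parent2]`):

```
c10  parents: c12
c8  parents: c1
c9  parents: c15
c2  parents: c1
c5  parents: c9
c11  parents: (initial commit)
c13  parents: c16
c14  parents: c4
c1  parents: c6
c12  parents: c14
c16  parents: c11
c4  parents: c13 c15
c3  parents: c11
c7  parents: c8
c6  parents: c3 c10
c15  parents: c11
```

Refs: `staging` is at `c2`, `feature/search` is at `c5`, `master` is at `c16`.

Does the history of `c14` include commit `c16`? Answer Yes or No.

Yes

Ancestors of c14 (commits reachable by following parents): {c11, c13, c14, c15, c16, c4}.
c16 is in that set, so it is an ancestor of c14.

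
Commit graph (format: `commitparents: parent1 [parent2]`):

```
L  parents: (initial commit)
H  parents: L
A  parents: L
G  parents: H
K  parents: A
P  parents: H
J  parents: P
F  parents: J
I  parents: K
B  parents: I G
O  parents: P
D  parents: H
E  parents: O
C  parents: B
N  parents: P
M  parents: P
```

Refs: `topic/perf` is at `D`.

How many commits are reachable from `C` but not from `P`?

6

Reachable from C: {A, B, C, G, H, I, K, L}.
Reachable from P: {H, L, P}.
In C's history but not P's: {A, B, C, G, I, K} — 6 commits.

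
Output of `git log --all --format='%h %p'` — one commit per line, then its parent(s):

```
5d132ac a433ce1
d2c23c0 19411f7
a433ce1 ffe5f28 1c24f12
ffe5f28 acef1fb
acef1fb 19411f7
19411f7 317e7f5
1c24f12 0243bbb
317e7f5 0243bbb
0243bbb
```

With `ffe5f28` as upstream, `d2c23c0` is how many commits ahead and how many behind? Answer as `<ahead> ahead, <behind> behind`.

Reachable from d2c23c0: {0243bbb, 19411f7, 317e7f5, d2c23c0}.
Reachable from ffe5f28: {0243bbb, 19411f7, 317e7f5, acef1fb, ffe5f28}.
Only in d2c23c0's history (ahead): {d2c23c0} — 1.
Only in ffe5f28's history (behind): {acef1fb, ffe5f28} — 2.

1 ahead, 2 behind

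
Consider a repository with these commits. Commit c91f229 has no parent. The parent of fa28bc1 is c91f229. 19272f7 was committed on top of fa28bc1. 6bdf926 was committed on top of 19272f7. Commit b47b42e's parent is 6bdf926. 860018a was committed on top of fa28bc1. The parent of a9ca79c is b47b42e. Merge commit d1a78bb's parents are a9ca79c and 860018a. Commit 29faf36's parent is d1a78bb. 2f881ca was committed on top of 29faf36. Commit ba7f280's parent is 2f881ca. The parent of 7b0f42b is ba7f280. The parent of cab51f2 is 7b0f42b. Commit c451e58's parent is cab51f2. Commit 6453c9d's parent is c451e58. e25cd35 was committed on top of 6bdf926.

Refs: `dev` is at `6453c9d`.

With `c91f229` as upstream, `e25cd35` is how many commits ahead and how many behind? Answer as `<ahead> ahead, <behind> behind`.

4 ahead, 0 behind

Reachable from e25cd35: {19272f7, 6bdf926, c91f229, e25cd35, fa28bc1}.
Reachable from c91f229: {c91f229}.
Only in e25cd35's history (ahead): {19272f7, 6bdf926, e25cd35, fa28bc1} — 4.
Only in c91f229's history (behind): {} — 0.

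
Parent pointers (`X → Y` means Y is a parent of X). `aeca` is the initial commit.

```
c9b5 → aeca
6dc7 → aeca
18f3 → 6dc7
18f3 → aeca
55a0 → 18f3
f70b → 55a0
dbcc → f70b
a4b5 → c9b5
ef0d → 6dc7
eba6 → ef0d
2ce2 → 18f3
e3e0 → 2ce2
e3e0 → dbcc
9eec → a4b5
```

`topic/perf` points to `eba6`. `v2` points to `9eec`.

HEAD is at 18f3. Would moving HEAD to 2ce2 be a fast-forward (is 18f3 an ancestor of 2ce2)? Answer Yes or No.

Yes

A fast-forward from 18f3 to 2ce2 is possible iff 18f3 is an ancestor of 2ce2.
Ancestors of 2ce2: {18f3, 2ce2, 6dc7, aeca}.
18f3 is among them, so fast-forward is possible.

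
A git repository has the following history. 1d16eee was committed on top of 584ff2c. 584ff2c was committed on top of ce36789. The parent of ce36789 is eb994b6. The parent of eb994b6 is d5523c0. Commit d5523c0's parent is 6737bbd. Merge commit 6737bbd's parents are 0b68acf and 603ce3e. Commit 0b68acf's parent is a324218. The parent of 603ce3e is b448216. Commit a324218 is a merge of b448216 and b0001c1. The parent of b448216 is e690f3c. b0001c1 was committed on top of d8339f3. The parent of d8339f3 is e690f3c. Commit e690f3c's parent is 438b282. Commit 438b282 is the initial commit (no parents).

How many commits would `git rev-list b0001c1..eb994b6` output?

Reachable from eb994b6: {0b68acf, 438b282, 603ce3e, 6737bbd, a324218, b0001c1, b448216, d5523c0, d8339f3, e690f3c, eb994b6}.
Reachable from b0001c1: {438b282, b0001c1, d8339f3, e690f3c}.
In eb994b6's history but not b0001c1's: {0b68acf, 603ce3e, 6737bbd, a324218, b448216, d5523c0, eb994b6} — 7 commits.

7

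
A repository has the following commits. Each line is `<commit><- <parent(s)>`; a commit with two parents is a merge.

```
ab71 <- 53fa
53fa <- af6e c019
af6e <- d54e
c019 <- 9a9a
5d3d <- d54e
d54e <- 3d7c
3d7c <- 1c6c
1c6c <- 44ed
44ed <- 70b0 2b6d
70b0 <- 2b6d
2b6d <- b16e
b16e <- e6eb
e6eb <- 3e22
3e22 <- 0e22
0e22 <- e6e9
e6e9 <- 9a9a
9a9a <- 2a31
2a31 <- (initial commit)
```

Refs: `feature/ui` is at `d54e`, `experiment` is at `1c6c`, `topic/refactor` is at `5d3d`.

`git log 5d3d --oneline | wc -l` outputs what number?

14

Walking parent pointers from 5d3d: reachable set = {0e22, 1c6c, 2a31, 2b6d, 3d7c, 3e22, 44ed, 5d3d, 70b0, 9a9a, b16e, d54e, e6e9, e6eb}.
That is 14 commits.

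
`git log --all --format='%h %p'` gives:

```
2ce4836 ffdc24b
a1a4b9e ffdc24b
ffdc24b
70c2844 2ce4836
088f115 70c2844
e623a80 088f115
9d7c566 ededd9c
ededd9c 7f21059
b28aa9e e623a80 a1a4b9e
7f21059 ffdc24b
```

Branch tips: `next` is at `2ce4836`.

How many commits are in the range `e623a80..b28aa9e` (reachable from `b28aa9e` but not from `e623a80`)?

2

Reachable from b28aa9e: {088f115, 2ce4836, 70c2844, a1a4b9e, b28aa9e, e623a80, ffdc24b}.
Reachable from e623a80: {088f115, 2ce4836, 70c2844, e623a80, ffdc24b}.
In b28aa9e's history but not e623a80's: {a1a4b9e, b28aa9e} — 2 commits.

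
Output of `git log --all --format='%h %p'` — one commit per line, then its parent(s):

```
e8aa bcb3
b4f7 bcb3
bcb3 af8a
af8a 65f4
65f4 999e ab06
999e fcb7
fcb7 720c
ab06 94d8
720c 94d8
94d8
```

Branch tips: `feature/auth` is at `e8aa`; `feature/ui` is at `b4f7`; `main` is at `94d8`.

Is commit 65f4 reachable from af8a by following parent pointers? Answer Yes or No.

Yes

Ancestors of af8a (commits reachable by following parents): {65f4, 720c, 94d8, 999e, ab06, af8a, fcb7}.
65f4 is in that set, so it is an ancestor of af8a.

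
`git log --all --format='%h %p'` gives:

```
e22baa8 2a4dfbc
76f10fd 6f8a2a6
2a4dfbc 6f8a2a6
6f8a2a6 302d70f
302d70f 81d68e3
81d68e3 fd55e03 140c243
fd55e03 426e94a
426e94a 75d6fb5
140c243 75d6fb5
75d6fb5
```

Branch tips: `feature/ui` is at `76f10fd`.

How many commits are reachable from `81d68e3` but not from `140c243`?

Reachable from 81d68e3: {140c243, 426e94a, 75d6fb5, 81d68e3, fd55e03}.
Reachable from 140c243: {140c243, 75d6fb5}.
In 81d68e3's history but not 140c243's: {426e94a, 81d68e3, fd55e03} — 3 commits.

3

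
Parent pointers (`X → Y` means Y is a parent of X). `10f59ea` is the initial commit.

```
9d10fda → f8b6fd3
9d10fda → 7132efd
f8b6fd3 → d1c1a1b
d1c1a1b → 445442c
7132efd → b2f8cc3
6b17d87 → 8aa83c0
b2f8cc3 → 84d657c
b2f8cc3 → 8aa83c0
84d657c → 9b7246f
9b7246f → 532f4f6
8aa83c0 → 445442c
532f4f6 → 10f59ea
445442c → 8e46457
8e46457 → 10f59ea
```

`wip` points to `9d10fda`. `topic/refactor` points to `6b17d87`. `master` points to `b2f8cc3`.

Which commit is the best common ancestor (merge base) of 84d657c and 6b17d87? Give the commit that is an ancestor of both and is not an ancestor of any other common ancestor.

Ancestors of 84d657c: {10f59ea, 532f4f6, 84d657c, 9b7246f}.
Ancestors of 6b17d87: {10f59ea, 445442c, 6b17d87, 8aa83c0, 8e46457}.
Common ancestors: {10f59ea}.
The only common ancestor is 10f59ea, so it is the merge base.

10f59ea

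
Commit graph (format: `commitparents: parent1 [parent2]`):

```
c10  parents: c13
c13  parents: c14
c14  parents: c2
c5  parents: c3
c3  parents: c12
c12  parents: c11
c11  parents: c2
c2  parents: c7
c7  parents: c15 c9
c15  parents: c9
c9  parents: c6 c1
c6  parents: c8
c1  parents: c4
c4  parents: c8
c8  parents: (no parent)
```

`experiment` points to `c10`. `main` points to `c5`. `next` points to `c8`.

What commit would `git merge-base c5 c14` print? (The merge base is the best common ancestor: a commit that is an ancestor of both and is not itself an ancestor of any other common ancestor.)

c2

Ancestors of c5: {c1, c11, c12, c15, c2, c3, c4, c5, c6, c7, c8, c9}.
Ancestors of c14: {c1, c14, c15, c2, c4, c6, c7, c8, c9}.
Common ancestors: {c1, c15, c2, c4, c6, c7, c8, c9}.
Among these, c2 is not an ancestor of any other common ancestor — it is the merge base.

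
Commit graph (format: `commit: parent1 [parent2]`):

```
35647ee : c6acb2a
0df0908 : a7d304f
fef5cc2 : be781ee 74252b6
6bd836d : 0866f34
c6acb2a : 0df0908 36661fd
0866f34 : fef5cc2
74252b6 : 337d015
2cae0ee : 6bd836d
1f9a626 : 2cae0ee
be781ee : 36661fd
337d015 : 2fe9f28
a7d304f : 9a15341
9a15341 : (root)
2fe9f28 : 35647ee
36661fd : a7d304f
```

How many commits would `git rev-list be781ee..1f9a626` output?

11

Reachable from 1f9a626: {0866f34, 0df0908, 1f9a626, 2cae0ee, 2fe9f28, 337d015, 35647ee, 36661fd, 6bd836d, 74252b6, 9a15341, a7d304f, be781ee, c6acb2a, fef5cc2}.
Reachable from be781ee: {36661fd, 9a15341, a7d304f, be781ee}.
In 1f9a626's history but not be781ee's: {0866f34, 0df0908, 1f9a626, 2cae0ee, 2fe9f28, 337d015, 35647ee, 6bd836d, 74252b6, c6acb2a, fef5cc2} — 11 commits.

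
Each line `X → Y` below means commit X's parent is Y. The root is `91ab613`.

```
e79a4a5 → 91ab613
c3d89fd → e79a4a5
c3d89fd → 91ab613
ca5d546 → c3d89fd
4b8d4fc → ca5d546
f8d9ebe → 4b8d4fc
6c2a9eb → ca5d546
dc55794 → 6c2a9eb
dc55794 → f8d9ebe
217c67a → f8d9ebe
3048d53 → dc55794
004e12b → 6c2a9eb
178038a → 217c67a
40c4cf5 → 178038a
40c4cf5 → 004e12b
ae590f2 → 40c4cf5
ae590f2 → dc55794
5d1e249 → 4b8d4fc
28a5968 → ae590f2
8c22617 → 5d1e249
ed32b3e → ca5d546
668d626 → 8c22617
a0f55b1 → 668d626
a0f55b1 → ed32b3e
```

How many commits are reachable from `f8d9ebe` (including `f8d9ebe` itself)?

Walking parent pointers from f8d9ebe: reachable set = {4b8d4fc, 91ab613, c3d89fd, ca5d546, e79a4a5, f8d9ebe}.
That is 6 commits.

6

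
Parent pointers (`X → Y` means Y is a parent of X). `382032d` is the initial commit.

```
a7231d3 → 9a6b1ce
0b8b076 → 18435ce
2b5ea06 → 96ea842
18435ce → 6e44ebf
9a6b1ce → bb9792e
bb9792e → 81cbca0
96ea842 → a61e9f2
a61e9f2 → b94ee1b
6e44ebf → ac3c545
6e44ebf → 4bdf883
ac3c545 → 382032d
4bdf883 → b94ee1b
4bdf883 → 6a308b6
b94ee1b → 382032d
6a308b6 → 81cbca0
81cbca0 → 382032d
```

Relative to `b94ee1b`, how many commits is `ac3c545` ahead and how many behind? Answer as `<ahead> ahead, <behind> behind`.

1 ahead, 1 behind

Reachable from ac3c545: {382032d, ac3c545}.
Reachable from b94ee1b: {382032d, b94ee1b}.
Only in ac3c545's history (ahead): {ac3c545} — 1.
Only in b94ee1b's history (behind): {b94ee1b} — 1.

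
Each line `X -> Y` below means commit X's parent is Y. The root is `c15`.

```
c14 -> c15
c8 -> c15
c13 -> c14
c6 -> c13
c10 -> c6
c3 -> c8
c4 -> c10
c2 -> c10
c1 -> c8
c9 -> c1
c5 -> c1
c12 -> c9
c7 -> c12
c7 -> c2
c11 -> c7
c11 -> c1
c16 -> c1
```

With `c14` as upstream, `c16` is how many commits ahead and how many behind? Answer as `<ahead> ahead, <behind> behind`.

Reachable from c16: {c1, c15, c16, c8}.
Reachable from c14: {c14, c15}.
Only in c16's history (ahead): {c1, c16, c8} — 3.
Only in c14's history (behind): {c14} — 1.

3 ahead, 1 behind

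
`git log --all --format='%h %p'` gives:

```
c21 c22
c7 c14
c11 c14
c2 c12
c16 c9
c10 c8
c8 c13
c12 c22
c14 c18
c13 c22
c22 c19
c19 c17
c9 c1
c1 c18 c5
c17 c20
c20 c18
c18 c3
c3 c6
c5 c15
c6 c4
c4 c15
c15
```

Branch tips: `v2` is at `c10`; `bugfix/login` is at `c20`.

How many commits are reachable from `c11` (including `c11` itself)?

Walking parent pointers from c11: reachable set = {c11, c14, c15, c18, c3, c4, c6}.
That is 7 commits.

7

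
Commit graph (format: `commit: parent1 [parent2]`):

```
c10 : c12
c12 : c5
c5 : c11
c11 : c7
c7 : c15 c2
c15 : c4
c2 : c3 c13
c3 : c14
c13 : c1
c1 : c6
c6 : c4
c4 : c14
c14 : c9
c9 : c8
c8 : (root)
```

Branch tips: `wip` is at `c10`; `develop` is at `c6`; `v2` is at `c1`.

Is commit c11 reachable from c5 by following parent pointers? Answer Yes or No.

Ancestors of c5 (commits reachable by following parents): {c1, c11, c13, c14, c15, c2, c3, c4, c5, c6, c7, c8, c9}.
c11 is in that set, so it is an ancestor of c5.

Yes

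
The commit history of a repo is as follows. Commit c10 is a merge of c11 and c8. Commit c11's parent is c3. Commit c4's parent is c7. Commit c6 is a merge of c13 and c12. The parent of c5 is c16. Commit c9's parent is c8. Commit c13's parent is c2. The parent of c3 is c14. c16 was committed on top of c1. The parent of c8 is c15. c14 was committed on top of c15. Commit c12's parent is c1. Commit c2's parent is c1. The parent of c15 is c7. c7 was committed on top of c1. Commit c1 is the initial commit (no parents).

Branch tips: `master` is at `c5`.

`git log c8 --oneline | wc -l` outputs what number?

Walking parent pointers from c8: reachable set = {c1, c15, c7, c8}.
That is 4 commits.

4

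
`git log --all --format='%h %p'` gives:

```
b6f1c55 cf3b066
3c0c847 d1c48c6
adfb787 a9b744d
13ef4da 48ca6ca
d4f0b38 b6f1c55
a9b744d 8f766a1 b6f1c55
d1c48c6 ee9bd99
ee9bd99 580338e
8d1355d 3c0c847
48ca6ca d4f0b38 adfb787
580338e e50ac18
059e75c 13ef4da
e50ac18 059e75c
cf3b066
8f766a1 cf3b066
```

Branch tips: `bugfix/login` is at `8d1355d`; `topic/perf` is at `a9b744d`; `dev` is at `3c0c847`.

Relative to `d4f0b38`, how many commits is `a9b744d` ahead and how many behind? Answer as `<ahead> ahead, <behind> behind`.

Reachable from a9b744d: {8f766a1, a9b744d, b6f1c55, cf3b066}.
Reachable from d4f0b38: {b6f1c55, cf3b066, d4f0b38}.
Only in a9b744d's history (ahead): {8f766a1, a9b744d} — 2.
Only in d4f0b38's history (behind): {d4f0b38} — 1.

2 ahead, 1 behind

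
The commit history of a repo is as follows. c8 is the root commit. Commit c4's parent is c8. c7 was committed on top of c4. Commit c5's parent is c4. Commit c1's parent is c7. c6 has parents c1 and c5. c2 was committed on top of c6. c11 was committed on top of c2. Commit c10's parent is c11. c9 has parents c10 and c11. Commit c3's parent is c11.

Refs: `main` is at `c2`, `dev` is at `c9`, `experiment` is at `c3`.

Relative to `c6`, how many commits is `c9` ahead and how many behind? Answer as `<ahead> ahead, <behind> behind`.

Reachable from c9: {c1, c10, c11, c2, c4, c5, c6, c7, c8, c9}.
Reachable from c6: {c1, c4, c5, c6, c7, c8}.
Only in c9's history (ahead): {c10, c11, c2, c9} — 4.
Only in c6's history (behind): {} — 0.

4 ahead, 0 behind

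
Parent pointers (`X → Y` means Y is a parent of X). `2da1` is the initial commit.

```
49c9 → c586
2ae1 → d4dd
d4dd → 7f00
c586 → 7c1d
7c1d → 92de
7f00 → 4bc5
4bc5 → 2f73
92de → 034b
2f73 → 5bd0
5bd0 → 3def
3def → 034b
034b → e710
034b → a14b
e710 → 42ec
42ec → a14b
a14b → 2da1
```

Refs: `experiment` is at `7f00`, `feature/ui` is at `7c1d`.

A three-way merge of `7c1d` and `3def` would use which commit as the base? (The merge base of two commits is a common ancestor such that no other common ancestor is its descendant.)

Ancestors of 7c1d: {034b, 2da1, 42ec, 7c1d, 92de, a14b, e710}.
Ancestors of 3def: {034b, 2da1, 3def, 42ec, a14b, e710}.
Common ancestors: {034b, 2da1, 42ec, a14b, e710}.
Among these, 034b is not an ancestor of any other common ancestor — it is the merge base.

034b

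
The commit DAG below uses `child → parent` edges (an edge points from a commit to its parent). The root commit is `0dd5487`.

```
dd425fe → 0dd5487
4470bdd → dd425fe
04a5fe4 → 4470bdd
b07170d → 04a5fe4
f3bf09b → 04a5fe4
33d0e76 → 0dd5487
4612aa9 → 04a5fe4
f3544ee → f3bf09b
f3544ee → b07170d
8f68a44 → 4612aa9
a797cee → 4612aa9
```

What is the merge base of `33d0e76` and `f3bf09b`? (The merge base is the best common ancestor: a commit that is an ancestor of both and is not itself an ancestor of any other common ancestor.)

0dd5487

Ancestors of 33d0e76: {0dd5487, 33d0e76}.
Ancestors of f3bf09b: {04a5fe4, 0dd5487, 4470bdd, dd425fe, f3bf09b}.
Common ancestors: {0dd5487}.
The only common ancestor is 0dd5487, so it is the merge base.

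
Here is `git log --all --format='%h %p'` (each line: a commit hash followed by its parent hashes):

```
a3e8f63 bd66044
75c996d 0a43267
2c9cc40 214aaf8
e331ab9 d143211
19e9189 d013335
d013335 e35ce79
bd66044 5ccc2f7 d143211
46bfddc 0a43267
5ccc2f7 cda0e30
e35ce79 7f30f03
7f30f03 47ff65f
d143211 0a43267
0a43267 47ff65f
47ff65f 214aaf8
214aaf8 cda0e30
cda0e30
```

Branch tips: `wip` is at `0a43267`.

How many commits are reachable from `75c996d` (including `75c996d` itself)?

Walking parent pointers from 75c996d: reachable set = {0a43267, 214aaf8, 47ff65f, 75c996d, cda0e30}.
That is 5 commits.

5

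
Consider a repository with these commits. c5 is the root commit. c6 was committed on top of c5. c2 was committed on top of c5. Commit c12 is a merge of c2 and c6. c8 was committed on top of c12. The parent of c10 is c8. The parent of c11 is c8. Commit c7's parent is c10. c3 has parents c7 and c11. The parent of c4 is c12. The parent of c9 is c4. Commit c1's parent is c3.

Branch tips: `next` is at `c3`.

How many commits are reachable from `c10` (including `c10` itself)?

6

Walking parent pointers from c10: reachable set = {c10, c12, c2, c5, c6, c8}.
That is 6 commits.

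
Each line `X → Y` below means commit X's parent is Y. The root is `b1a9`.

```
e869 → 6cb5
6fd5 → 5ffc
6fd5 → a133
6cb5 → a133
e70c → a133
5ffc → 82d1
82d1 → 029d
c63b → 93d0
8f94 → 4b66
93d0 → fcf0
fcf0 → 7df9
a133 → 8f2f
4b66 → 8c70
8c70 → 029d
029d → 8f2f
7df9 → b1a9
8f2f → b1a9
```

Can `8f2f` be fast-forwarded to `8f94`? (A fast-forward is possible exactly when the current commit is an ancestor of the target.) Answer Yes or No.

A fast-forward from 8f2f to 8f94 is possible iff 8f2f is an ancestor of 8f94.
Ancestors of 8f94: {029d, 4b66, 8c70, 8f2f, 8f94, b1a9}.
8f2f is among them, so fast-forward is possible.

Yes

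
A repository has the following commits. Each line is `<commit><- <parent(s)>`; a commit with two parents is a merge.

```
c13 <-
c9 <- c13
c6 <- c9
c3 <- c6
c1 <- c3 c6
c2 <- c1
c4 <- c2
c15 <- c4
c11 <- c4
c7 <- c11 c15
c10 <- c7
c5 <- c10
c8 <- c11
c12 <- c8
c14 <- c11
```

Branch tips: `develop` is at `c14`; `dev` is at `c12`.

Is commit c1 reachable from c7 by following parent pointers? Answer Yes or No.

Yes

Ancestors of c7 (commits reachable by following parents): {c1, c11, c13, c15, c2, c3, c4, c6, c7, c9}.
c1 is in that set, so it is an ancestor of c7.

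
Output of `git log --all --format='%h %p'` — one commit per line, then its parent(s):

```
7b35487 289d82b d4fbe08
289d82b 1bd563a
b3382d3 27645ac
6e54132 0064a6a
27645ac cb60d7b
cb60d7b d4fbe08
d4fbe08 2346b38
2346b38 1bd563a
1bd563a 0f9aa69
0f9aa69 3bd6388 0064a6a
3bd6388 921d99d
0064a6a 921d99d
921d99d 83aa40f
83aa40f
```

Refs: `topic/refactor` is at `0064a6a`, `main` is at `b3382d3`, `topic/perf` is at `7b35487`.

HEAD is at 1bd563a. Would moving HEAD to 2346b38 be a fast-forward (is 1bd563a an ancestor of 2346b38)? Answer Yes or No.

Yes

A fast-forward from 1bd563a to 2346b38 is possible iff 1bd563a is an ancestor of 2346b38.
Ancestors of 2346b38: {0064a6a, 0f9aa69, 1bd563a, 2346b38, 3bd6388, 83aa40f, 921d99d}.
1bd563a is among them, so fast-forward is possible.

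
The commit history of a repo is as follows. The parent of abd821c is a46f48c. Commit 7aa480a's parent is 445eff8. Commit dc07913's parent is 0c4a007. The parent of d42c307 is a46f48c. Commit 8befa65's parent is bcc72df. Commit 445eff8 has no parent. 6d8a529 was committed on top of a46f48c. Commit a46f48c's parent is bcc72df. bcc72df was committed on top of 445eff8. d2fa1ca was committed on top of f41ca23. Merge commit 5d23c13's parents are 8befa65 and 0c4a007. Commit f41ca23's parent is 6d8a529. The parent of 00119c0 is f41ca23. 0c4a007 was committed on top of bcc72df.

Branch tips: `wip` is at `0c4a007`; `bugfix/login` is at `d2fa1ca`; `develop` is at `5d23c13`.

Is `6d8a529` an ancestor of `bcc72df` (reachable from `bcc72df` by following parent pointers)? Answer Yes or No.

Ancestors of bcc72df: {445eff8, bcc72df}.
6d8a529 is not in that set, so it is not an ancestor of bcc72df.

No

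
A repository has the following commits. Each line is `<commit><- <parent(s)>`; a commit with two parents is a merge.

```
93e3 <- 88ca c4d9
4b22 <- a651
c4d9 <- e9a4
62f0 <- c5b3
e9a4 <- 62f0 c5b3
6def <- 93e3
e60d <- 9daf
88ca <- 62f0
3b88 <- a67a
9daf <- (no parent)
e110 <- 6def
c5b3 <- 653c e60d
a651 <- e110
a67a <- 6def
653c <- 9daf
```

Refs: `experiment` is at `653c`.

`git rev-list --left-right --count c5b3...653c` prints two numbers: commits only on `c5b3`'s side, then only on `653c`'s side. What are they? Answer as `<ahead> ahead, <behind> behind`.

2 ahead, 0 behind

Reachable from c5b3: {653c, 9daf, c5b3, e60d}.
Reachable from 653c: {653c, 9daf}.
Only in c5b3's history (ahead): {c5b3, e60d} — 2.
Only in 653c's history (behind): {} — 0.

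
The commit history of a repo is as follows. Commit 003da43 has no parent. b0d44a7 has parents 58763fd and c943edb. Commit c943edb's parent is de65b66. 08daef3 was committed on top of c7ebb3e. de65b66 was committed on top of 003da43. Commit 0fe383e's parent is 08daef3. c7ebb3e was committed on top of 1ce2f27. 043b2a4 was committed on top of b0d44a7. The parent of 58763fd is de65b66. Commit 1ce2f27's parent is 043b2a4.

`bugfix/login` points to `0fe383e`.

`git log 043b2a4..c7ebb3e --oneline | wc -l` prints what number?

Reachable from c7ebb3e: {003da43, 043b2a4, 1ce2f27, 58763fd, b0d44a7, c7ebb3e, c943edb, de65b66}.
Reachable from 043b2a4: {003da43, 043b2a4, 58763fd, b0d44a7, c943edb, de65b66}.
In c7ebb3e's history but not 043b2a4's: {1ce2f27, c7ebb3e} — 2 commits.

2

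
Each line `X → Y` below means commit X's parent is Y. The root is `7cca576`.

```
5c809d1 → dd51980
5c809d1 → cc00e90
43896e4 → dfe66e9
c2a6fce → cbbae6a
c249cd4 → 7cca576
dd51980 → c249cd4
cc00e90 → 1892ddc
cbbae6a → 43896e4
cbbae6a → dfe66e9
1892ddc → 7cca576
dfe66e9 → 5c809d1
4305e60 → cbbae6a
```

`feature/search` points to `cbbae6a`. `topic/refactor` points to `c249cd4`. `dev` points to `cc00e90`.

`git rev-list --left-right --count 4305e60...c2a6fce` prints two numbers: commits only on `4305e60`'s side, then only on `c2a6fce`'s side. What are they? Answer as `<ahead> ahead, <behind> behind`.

1 ahead, 1 behind

Reachable from 4305e60: {1892ddc, 4305e60, 43896e4, 5c809d1, 7cca576, c249cd4, cbbae6a, cc00e90, dd51980, dfe66e9}.
Reachable from c2a6fce: {1892ddc, 43896e4, 5c809d1, 7cca576, c249cd4, c2a6fce, cbbae6a, cc00e90, dd51980, dfe66e9}.
Only in 4305e60's history (ahead): {4305e60} — 1.
Only in c2a6fce's history (behind): {c2a6fce} — 1.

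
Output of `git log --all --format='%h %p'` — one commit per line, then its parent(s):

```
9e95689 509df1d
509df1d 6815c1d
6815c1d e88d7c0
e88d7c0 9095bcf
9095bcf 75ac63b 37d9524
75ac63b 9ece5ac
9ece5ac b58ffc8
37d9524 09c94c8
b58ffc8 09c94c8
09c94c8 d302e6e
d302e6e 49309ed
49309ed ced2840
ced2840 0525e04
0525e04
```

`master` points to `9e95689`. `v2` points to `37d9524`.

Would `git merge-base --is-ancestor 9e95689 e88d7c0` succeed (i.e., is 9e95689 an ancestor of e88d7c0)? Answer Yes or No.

Ancestors of e88d7c0: {0525e04, 09c94c8, 37d9524, 49309ed, 75ac63b, 9095bcf, 9ece5ac, b58ffc8, ced2840, d302e6e, e88d7c0}.
9e95689 is not in that set, so it is not an ancestor of e88d7c0.

No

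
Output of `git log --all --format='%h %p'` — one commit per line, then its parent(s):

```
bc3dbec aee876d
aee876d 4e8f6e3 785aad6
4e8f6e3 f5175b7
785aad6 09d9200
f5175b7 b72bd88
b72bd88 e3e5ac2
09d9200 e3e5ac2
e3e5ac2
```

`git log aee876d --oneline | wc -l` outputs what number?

Walking parent pointers from aee876d: reachable set = {09d9200, 4e8f6e3, 785aad6, aee876d, b72bd88, e3e5ac2, f5175b7}.
That is 7 commits.

7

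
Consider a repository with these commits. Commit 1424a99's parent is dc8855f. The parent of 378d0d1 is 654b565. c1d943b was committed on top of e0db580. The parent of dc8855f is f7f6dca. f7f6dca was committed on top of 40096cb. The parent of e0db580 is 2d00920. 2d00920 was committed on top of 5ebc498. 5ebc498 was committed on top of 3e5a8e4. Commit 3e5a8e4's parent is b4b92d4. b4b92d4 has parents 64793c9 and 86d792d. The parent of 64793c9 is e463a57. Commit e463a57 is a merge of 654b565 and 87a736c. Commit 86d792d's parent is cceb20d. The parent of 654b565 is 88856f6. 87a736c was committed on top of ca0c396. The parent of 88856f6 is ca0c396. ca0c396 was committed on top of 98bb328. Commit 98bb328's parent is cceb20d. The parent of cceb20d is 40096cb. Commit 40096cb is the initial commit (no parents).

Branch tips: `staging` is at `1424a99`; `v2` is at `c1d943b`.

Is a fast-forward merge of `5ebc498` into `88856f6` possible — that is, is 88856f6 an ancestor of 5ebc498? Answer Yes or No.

A fast-forward from 88856f6 to 5ebc498 is possible iff 88856f6 is an ancestor of 5ebc498.
Ancestors of 5ebc498: {3e5a8e4, 40096cb, 5ebc498, 64793c9, 654b565, 86d792d, 87a736c, 88856f6, 98bb328, b4b92d4, ca0c396, cceb20d, e463a57}.
88856f6 is among them, so fast-forward is possible.

Yes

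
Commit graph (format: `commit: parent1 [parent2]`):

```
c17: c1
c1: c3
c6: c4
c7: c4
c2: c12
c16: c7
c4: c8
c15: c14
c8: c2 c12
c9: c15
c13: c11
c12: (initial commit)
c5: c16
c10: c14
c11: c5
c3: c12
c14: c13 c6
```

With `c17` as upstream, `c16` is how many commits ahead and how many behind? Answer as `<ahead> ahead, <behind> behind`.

5 ahead, 3 behind

Reachable from c16: {c12, c16, c2, c4, c7, c8}.
Reachable from c17: {c1, c12, c17, c3}.
Only in c16's history (ahead): {c16, c2, c4, c7, c8} — 5.
Only in c17's history (behind): {c1, c17, c3} — 3.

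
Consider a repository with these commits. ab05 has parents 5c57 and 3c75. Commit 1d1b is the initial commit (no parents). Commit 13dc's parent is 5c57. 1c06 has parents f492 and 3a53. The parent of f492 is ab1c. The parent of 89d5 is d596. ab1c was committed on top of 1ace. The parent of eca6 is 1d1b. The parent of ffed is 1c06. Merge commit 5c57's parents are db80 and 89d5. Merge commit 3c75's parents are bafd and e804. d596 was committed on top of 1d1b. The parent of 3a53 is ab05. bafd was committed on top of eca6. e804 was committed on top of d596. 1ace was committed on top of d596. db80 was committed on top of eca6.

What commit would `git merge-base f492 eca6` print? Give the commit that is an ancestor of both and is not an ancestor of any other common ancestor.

1d1b

Ancestors of f492: {1ace, 1d1b, ab1c, d596, f492}.
Ancestors of eca6: {1d1b, eca6}.
Common ancestors: {1d1b}.
The only common ancestor is 1d1b, so it is the merge base.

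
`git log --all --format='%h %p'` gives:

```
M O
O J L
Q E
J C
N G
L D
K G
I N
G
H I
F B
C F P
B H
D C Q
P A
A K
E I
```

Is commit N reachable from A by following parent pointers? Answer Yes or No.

No

Ancestors of A: {A, G, K}.
N is not in that set, so it is not an ancestor of A.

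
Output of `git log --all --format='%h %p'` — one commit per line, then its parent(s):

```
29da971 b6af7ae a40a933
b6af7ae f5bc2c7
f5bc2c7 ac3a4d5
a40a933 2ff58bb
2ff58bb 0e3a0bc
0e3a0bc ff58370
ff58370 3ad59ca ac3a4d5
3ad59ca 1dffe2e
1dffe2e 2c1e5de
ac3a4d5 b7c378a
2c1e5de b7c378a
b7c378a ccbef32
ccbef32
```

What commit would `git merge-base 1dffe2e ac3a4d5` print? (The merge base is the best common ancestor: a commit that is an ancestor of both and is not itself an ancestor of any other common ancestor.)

b7c378a

Ancestors of 1dffe2e: {1dffe2e, 2c1e5de, b7c378a, ccbef32}.
Ancestors of ac3a4d5: {ac3a4d5, b7c378a, ccbef32}.
Common ancestors: {b7c378a, ccbef32}.
Among these, b7c378a is not an ancestor of any other common ancestor — it is the merge base.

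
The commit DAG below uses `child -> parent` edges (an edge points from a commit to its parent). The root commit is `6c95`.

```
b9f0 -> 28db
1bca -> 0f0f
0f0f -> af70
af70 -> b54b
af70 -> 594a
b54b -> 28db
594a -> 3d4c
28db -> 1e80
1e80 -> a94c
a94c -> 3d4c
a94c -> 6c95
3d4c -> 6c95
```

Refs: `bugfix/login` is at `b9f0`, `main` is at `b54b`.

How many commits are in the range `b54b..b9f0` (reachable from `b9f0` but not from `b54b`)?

1

Reachable from b9f0: {1e80, 28db, 3d4c, 6c95, a94c, b9f0}.
Reachable from b54b: {1e80, 28db, 3d4c, 6c95, a94c, b54b}.
In b9f0's history but not b54b's: {b9f0} — 1 commit.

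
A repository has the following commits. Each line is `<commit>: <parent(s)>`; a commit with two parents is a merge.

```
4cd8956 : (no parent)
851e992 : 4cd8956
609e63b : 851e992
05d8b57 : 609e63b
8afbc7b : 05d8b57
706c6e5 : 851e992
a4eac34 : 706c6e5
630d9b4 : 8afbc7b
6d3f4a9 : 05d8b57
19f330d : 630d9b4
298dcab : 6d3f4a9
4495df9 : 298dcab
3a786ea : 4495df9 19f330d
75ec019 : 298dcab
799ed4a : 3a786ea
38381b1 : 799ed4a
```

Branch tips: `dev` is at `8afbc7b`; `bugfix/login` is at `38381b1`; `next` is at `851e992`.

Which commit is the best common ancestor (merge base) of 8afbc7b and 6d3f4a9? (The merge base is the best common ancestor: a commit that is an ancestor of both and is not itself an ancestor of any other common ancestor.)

05d8b57

Ancestors of 8afbc7b: {05d8b57, 4cd8956, 609e63b, 851e992, 8afbc7b}.
Ancestors of 6d3f4a9: {05d8b57, 4cd8956, 609e63b, 6d3f4a9, 851e992}.
Common ancestors: {05d8b57, 4cd8956, 609e63b, 851e992}.
Among these, 05d8b57 is not an ancestor of any other common ancestor — it is the merge base.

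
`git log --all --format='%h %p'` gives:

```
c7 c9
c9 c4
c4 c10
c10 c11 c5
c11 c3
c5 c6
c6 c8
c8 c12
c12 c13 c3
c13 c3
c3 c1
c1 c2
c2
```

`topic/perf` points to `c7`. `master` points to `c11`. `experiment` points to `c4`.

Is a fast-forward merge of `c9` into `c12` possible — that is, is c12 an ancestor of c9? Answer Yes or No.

Yes

A fast-forward from c12 to c9 is possible iff c12 is an ancestor of c9.
Ancestors of c9: {c1, c10, c11, c12, c13, c2, c3, c4, c5, c6, c8, c9}.
c12 is among them, so fast-forward is possible.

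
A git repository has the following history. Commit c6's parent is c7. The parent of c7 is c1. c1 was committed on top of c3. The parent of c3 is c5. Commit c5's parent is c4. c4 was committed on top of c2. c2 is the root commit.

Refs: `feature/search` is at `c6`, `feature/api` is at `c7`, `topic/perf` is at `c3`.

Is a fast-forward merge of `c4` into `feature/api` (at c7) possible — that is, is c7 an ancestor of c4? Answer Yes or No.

A fast-forward from c7 to c4 is possible iff c7 is an ancestor of c4.
Ancestors of c4: {c2, c4}.
c7 is not among them, so fast-forward is not possible.

No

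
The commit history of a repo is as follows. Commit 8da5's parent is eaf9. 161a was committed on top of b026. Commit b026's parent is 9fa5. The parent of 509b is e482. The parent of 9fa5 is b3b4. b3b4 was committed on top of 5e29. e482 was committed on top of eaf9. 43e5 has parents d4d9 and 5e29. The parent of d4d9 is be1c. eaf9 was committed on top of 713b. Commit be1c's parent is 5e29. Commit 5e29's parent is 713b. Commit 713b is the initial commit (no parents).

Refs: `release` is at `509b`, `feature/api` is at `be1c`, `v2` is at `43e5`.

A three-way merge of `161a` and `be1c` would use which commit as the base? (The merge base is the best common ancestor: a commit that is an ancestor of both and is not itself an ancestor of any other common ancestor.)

5e29

Ancestors of 161a: {161a, 5e29, 713b, 9fa5, b026, b3b4}.
Ancestors of be1c: {5e29, 713b, be1c}.
Common ancestors: {5e29, 713b}.
Among these, 5e29 is not an ancestor of any other common ancestor — it is the merge base.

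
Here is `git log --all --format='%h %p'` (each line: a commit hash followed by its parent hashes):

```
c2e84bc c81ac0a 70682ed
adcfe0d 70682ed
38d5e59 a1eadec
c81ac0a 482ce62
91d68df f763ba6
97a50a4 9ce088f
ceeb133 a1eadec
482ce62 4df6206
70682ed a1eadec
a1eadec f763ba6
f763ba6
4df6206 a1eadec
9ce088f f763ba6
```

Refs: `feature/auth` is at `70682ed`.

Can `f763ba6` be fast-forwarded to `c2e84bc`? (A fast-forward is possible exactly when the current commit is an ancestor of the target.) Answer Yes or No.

A fast-forward from f763ba6 to c2e84bc is possible iff f763ba6 is an ancestor of c2e84bc.
Ancestors of c2e84bc: {482ce62, 4df6206, 70682ed, a1eadec, c2e84bc, c81ac0a, f763ba6}.
f763ba6 is among them, so fast-forward is possible.

Yes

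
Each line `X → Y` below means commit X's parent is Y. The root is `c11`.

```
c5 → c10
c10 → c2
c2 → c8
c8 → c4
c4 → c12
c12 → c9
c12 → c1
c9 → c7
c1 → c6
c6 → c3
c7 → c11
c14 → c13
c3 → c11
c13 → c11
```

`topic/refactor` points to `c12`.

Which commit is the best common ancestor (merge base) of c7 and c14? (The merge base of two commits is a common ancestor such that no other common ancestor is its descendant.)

c11

Ancestors of c7: {c11, c7}.
Ancestors of c14: {c11, c13, c14}.
Common ancestors: {c11}.
The only common ancestor is c11, so it is the merge base.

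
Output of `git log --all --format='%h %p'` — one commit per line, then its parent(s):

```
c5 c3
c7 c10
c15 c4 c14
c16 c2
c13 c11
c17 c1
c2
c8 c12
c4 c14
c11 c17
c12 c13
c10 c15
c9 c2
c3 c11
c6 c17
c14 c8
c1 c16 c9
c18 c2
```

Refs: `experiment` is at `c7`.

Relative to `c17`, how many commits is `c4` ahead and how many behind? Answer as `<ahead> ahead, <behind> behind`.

Reachable from c4: {c1, c11, c12, c13, c14, c16, c17, c2, c4, c8, c9}.
Reachable from c17: {c1, c16, c17, c2, c9}.
Only in c4's history (ahead): {c11, c12, c13, c14, c4, c8} — 6.
Only in c17's history (behind): {} — 0.

6 ahead, 0 behind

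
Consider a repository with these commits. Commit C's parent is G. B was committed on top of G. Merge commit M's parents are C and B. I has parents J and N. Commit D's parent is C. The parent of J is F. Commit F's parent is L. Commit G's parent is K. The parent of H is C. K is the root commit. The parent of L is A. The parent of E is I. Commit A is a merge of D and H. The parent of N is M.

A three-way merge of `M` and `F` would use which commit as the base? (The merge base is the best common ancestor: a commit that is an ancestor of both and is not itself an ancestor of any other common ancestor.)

C

Ancestors of M: {B, C, G, K, M}.
Ancestors of F: {A, C, D, F, G, H, K, L}.
Common ancestors: {C, G, K}.
Among these, C is not an ancestor of any other common ancestor — it is the merge base.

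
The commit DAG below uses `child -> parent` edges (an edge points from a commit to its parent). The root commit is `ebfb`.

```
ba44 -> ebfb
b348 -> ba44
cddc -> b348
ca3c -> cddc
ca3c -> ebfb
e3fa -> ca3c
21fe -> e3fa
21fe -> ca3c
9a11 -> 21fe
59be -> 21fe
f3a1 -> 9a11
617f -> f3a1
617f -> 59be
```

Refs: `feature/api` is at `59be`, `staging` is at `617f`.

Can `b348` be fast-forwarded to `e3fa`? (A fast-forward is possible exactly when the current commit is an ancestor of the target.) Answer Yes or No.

A fast-forward from b348 to e3fa is possible iff b348 is an ancestor of e3fa.
Ancestors of e3fa: {b348, ba44, ca3c, cddc, e3fa, ebfb}.
b348 is among them, so fast-forward is possible.

Yes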